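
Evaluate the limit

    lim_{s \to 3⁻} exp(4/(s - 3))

As s → 3⁻, 4/(s - 3) → −∞, so e^(4/(s - 3)) → 0.

0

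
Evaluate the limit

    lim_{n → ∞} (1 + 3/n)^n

Let L be the limit and take ln: ln L = lim (n)·ln(1 + 3/n) = lim (n)·(3/n + O(1/n²)) = 3.
Hence L = e^(3).

e^(3)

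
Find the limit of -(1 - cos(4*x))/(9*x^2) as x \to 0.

-8/9

Substitution gives 0/0.
Use (1 − cos u)/u² → 1/2 with u = 4x: the limit is 4²/(2·(-9)) = -8/9.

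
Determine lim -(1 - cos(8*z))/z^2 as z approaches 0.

-32

Substitution gives 0/0.
Use (1 − cos u)/u² → 1/2 with u = 8z: the limit is 8²/(2·(-1)) = -32.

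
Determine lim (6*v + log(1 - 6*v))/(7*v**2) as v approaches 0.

-18/7

Direct substitution gives 0/0.
Apply L'Hôpital: lim (6 - 6/(1 - 6*v))/(14*v), still 0/0.
After 2 applications of L'Hôpital's rule the quotient is (-36/(1 - 6*v)^2)/(14); substituting v = 0 gives -18/7.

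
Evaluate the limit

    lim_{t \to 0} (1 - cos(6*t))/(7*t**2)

18/7

Substitution gives 0/0.
Use (1 − cos u)/u² → 1/2 with u = 6t: the limit is 6²/(2·7) = 18/7.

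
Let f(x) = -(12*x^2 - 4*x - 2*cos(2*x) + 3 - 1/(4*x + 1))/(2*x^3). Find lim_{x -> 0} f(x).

-32

Substitution gives 0/0 (the numerator vanishes to order 3).
Expand each term to order x^3: the coefficient of x^3 in -2·cos(2x) is 0 and in −1/(1 + 4x) is 64.
Lower-order terms cancel with the polynomial part, so the numerator is (64)·x^3 + o(x^3), and the limit is (64)/(-2) = -32.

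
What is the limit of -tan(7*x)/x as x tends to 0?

-7

Substitution gives 0/0.
Since tan(u)/u → 1 as u → 0, tan(7x)/(7x) → 1 and the limit is 7/(-1) = -7.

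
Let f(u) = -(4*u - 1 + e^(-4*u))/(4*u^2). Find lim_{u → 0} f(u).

-2

Direct substitution gives 0/0.
Apply L'Hôpital: lim (4 - 4*e^(-4*u))/(-8*u), still 0/0.
After 2 applications of L'Hôpital's rule the quotient is (16*e^(-4*u))/(-8); substituting u = 0 gives -2.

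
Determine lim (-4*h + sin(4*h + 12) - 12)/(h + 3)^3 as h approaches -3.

-32/3

Direct substitution gives 0/0.
Apply L'Hôpital: lim (4*cos(4*h + 12) - 4)/(3*(h + 3)^2), still 0/0.
Apply L'Hôpital: lim (-16*sin(4*h + 12))/(6*h + 18), still 0/0.
After 3 applications of L'Hôpital's rule the quotient is (-64*cos(4*h + 12))/(6); substituting h = -3 gives -32/3.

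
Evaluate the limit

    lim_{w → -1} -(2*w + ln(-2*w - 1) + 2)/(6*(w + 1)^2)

Direct substitution gives 0/0.
Apply L'Hôpital: lim (2 - 2/(-2*w - 1))/(-12*w - 12), still 0/0.
After 2 applications of L'Hôpital's rule the quotient is (-4/(-2*w - 1)^2)/(-12); substituting w = -1 gives 1/3.

1/3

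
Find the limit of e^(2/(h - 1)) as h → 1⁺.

As h → 1⁺, 2/(h - 1) → +∞, so e^(2/(h - 1)) → ∞.

∞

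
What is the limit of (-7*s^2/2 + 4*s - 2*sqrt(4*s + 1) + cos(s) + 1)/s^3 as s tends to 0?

Substitution gives 0/0; apply L'Hôpital's rule 3 times.
After differentiating numerator and denominator 3 times the quotient is (sin(s) - 48/(4*s + 1)^(5/2))/(6); at s = 0 this is -8.

-8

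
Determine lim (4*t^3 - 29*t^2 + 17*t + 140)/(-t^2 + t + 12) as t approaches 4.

At t = 4 both the top and bottom vanish — a removable singularity. Factoring out (t - 4) from each leaves (4*t^2 - 13*t - 35)/(-t - 3), which at t = 4 equals 23/7.

23/7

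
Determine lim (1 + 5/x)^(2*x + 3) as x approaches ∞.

e^(10)

Write it as [(1 + 5/x)^x]^(2) · (1 + 5/x)^(3). The bracketed term tends to e^(5) and the second factor to 1, so the limit is e^(10).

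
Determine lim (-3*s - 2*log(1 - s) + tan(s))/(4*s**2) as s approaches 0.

1/4

Substitution gives 0/0; apply L'Hôpital's rule 2 times.
After differentiating numerator and denominator 2 times the quotient is (2*tan(s)/cos(s)^2 + 2/(s - 1)^2)/(8); at s = 0 this is 1/4.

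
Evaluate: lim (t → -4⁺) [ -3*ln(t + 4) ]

∞

As t → -4⁺, t + 4 → 0⁺ and ln(t + 4) → −∞.
Multiplying by -3 gives ∞.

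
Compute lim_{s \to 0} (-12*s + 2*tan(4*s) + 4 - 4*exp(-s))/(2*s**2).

-1

Substitution gives 0/0; apply L'Hôpital's rule 2 times.
After differentiating numerator and denominator 2 times the quotient is (64*tan(4*s)/cos(4*s)^2 - 4*e^(-s))/(4); at s = 0 this is -1.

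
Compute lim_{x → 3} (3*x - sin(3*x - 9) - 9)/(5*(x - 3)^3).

Direct substitution gives 0/0.
Apply L'Hôpital: lim (3 - 3*cos(3*x - 9))/(15*(x - 3)^2), still 0/0.
Apply L'Hôpital: lim (9*sin(3*x - 9))/(30*x - 90), still 0/0.
After 3 applications of L'Hôpital's rule the quotient is (27*cos(3*x - 9))/(30); substituting x = 3 gives 9/10.

9/10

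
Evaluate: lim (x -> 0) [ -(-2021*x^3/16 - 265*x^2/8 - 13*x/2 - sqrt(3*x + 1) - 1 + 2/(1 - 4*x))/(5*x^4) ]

Substitution gives 0/0 (the numerator vanishes to order 4).
Expand each term to order x^4: the coefficient of x^4 in −√(1 + 3x) is 405/128 and in 2·1/(1 - 4x) is 512.
Lower-order terms cancel with the polynomial part, so the numerator is (65941/128)·x^4 + o(x^4), and the limit is (65941/128)/(-5) = -65941/640.

-65941/640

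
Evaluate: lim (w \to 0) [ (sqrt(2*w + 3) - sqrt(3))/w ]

√(3)/3

A 0/0 form; rationalise with √(3 + 2w) + √3. This collapses the numerator to 2w, leaving 2/(√(3 + 2w) + √3) → 2/(2√3) = √(3)/3.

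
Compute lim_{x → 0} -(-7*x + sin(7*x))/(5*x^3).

Direct substitution gives 0/0.
Apply L'Hôpital: lim (7*cos(7*x) - 7)/(-15*x^2), still 0/0.
Apply L'Hôpital: lim (-49*sin(7*x))/(-30*x), still 0/0.
After 3 applications of L'Hôpital's rule the quotient is (-343*cos(7*x))/(-30); substituting x = 0 gives 343/30.

343/30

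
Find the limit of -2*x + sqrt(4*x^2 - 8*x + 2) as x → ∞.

-2

An ∞ − ∞ form. Rationalising with the conjugate, the difference becomes (-8x + 2) / (√(4*x^2 - 8*x + 2) + 2x).
For large x the denominator behaves like 2·2x, so the quotient tends to -8/4 = -2.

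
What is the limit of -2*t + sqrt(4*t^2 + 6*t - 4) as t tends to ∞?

3/2

This has the form ∞ − ∞. Multiply and divide by the conjugate √(4*t^2 + 6*t - 4) + 2t.
That gives (6t - 4) / (√(4*t^2 + 6*t - 4) + 2t).
Divide numerator and denominator by t: the limit is 6/(2·2) = 3/2.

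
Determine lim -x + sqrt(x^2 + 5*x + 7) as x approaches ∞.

An ∞ − ∞ form. Rationalising with the conjugate, the difference becomes (5x + 7) / (√(x^2 + 5*x + 7) + x).
For large x the denominator behaves like 2·x, so the quotient tends to 5/2 = 5/2.

5/2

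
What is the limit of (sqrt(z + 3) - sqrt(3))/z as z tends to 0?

√(3)/6

Substitution gives 0/0. Multiply numerator and denominator by the conjugate √(3 + z) + √3.
The numerator becomes (3 + z) − 3 = z, so the expression simplifies to 1/(√(3 + z) + √3).
Letting z → 0 gives 1/(2√3) = √(3)/6.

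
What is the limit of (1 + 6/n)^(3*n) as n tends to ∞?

Write it as [(1 + 6/n)^n]^(3) · (1 + 6/n)^(0). The bracketed term tends to e^(6) and the second factor to 1, so the limit is e^(18).

e^(18)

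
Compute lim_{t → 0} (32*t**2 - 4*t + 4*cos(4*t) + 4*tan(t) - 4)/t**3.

Substitution gives 0/0; apply L'Hôpital's rule 3 times.
After differentiating numerator and denominator 3 times the quotient is (256*sin(4*t) + 24*tan(t)^4 + 32*tan(t)^2 + 8)/(6); at t = 0 this is 4/3.

4/3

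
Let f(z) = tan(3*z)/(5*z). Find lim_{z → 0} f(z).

3/5

Substitution gives 0/0.
Since tan(u)/u → 1 as u → 0, tan(3z)/(3z) → 1 and the limit is 3/5.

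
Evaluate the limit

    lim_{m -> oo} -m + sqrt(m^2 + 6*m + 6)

3

An ∞ − ∞ form. Rationalising with the conjugate, the difference becomes (6m + 6) / (√(m^2 + 6*m + 6) + m).
For large m the denominator behaves like 2·m, so the quotient tends to 6/2 = 3.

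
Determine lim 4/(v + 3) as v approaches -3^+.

∞

As v → -3⁺, (v + 3) → 0⁺, so (v + 3)^1 → 0⁺ and 4/(v + 3)^1 → ∞.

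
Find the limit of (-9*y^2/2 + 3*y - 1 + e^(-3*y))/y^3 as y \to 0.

-9/2

Direct substitution gives 0/0.
Apply L'Hôpital: lim (-9*y + 3 - 3*e^(-3*y))/(3*y^2), still 0/0.
Apply L'Hôpital: lim (-9 + 9*e^(-3*y))/(6*y), still 0/0.
After 3 applications of L'Hôpital's rule the quotient is (-27*e^(-3*y))/(6); substituting y = 0 gives -9/2.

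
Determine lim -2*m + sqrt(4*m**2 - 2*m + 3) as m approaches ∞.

An ∞ − ∞ form. Rationalising with the conjugate, the difference becomes (-2m + 3) / (√(4*m^2 - 2*m + 3) + 2m).
For large m the denominator behaves like 2·2m, so the quotient tends to -2/4 = -1/2.

-1/2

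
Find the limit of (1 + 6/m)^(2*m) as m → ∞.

The base → 1 and the exponent → ∞: a 1^∞ form.
Take logarithms: (2m)·ln(1 + 6/m). Since ln(1+u) ~ u for small u, this behaves like (2m)·(6/m) → 12.
So the limit is e^(12).

e^(12)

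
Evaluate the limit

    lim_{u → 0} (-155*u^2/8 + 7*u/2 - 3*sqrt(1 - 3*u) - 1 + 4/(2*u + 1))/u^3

Substitution gives 0/0; apply L'Hôpital's rule 3 times.
After differentiating numerator and denominator 3 times the quotient is (-192/(2*u + 1)^4 + 243/(8*(1 - 3*u)^(5/2)))/(6); at u = 0 this is -431/16.

-431/16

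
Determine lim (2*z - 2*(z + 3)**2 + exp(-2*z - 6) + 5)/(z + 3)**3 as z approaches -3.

Direct substitution gives 0/0.
Apply L'Hôpital: lim (-4*z - 2*e^(-2*z - 6) - 10)/(3*(z + 3)^2), still 0/0.
Apply L'Hôpital: lim (4*e^(-2*z - 6) - 4)/(6*z + 18), still 0/0.
After 3 applications of L'Hôpital's rule the quotient is (-8*e^(-2*z - 6))/(6); substituting z = -3 gives -4/3.

-4/3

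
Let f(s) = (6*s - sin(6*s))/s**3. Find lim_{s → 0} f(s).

Direct substitution gives 0/0.
Apply L'Hôpital: lim (6 - 6*cos(6*s))/(3*s^2), still 0/0.
Apply L'Hôpital: lim (36*sin(6*s))/(6*s), still 0/0.
After 3 applications of L'Hôpital's rule the quotient is (216*cos(6*s))/(6); substituting s = 0 gives 36.

36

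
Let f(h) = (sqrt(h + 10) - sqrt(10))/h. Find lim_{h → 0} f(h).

√(10)/20

Substitution gives 0/0. Multiply numerator and denominator by the conjugate √(10 + h) + √10.
The numerator becomes (10 + h) − 10 = h, so the expression simplifies to 1/(√(10 + h) + √10).
Letting h → 0 gives 1/(2√10) = √(10)/20.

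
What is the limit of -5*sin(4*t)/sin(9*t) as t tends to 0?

Substitution gives 0/0.
Divide numerator and denominator by t: sin(4t)/t → 4 and sin(9t)/t → 9, so the limit is -5·4/9 = -20/9.

-20/9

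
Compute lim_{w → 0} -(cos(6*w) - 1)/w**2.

Direct substitution gives 0/0.
Apply L'Hôpital: lim (-6*sin(6*w))/(-2*w), still 0/0.
After 2 applications of L'Hôpital's rule the quotient is (-36*cos(6*w))/(-2); substituting w = 0 gives 18.

18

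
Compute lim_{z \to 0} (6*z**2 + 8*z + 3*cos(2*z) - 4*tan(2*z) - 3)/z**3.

Substitution gives 0/0 (the numerator vanishes to order 3).
Expand each term to order z^3: the coefficient of z^3 in -4·tan(2z) is -32/3 and in 3·cos(2z) is 0.
Lower-order terms cancel with the polynomial part, so the numerator is (-32/3)·z^3 + o(z^3), and the limit is (-32/3)/(1) = -32/3.

-32/3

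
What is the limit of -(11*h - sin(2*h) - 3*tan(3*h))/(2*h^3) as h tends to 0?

Substitution gives 0/0; apply L'Hôpital's rule 3 times.
After differentiating numerator and denominator 3 times the quotient is (8*cos(2*h) - 486*tan(3*h)^4 - 648*tan(3*h)^2 - 162)/(-12); at h = 0 this is 77/6.

77/6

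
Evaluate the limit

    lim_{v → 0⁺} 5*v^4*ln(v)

0

This is a 0·(−∞) form. Rewrite as 5·ln(v) / v^(−4) and apply L'Hôpital:
the derivative quotient is 5·(1/v) / (−4·v^(−5)) = (-5/4)·v^4 → 0.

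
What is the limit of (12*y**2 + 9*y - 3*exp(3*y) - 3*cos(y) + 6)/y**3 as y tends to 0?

Substitution gives 0/0 (the numerator vanishes to order 3).
Expand each term to order y^3: the coefficient of y^3 in -3·cos(y) is 0 and in -3·e^(3y) is -27/2.
Lower-order terms cancel with the polynomial part, so the numerator is (-27/2)·y^3 + o(y^3), and the limit is (-27/2)/(1) = -27/2.

-27/2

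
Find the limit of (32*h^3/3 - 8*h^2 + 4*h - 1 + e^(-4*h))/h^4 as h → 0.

Direct substitution gives 0/0.
Apply L'Hôpital: lim (32*h^2 - 16*h + 4 - 4*e^(-4*h))/(4*h^3), still 0/0.
Apply L'Hôpital: lim (64*h - 16 + 16*e^(-4*h))/(12*h^2), still 0/0.
Apply L'Hôpital: lim (64 - 64*e^(-4*h))/(24*h), still 0/0.
After 4 applications of L'Hôpital's rule the quotient is (256*e^(-4*h))/(24); substituting h = 0 gives 32/3.

32/3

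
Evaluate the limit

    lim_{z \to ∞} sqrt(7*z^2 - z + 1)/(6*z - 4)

For large |z|, √(7*z^2 - z + 1) ≈ √7·|z| and the denominator ≈ 6z.
Since z → +∞, |z| = z, giving √7/(6) = √(7)/6.

√(7)/6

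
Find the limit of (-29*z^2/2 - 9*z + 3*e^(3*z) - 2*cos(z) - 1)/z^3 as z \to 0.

27/2

Substitution gives 0/0; apply L'Hôpital's rule 3 times.
After differentiating numerator and denominator 3 times the quotient is (81*e^(3*z) - 2*sin(z))/(6); at z = 0 this is 27/2.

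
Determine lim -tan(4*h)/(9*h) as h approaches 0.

-4/9

Substitution gives 0/0.
Since tan(u)/u → 1 as u → 0, tan(4h)/(4h) → 1 and the limit is 4/(-9) = -4/9.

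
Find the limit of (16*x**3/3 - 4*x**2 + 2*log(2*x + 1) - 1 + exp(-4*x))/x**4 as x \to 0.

8/3

Substitution gives 0/0; apply L'Hôpital's rule 4 times.
After differentiating numerator and denominator 4 times the quotient is (256*e^(-4*x) - 192/(2*x + 1)^4)/(24); at x = 0 this is 8/3.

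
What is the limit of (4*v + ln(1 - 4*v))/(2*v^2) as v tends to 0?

-4

Direct substitution gives 0/0.
Apply L'Hôpital: lim (4 - 4/(1 - 4*v))/(4*v), still 0/0.
After 2 applications of L'Hôpital's rule the quotient is (-16/(1 - 4*v)^2)/(4); substituting v = 0 gives -4.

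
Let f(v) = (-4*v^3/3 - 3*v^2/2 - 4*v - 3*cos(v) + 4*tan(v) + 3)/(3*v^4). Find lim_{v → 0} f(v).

Substitution gives 0/0 (the numerator vanishes to order 4).
Expand each term to order v^4: the coefficient of v^4 in 4·tan(v) is 0 and in -3·cos(v) is -1/8.
Lower-order terms cancel with the polynomial part, so the numerator is (-1/8)·v^4 + o(v^4), and the limit is (-1/8)/(3) = -1/24.

-1/24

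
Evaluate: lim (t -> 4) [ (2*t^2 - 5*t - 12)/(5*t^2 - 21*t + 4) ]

11/19

Direct substitution gives 0/0, so factor. Both numerator and denominator have (t - 4) as a factor.
After cancelling, the expression reduces to (2*t + 3)/(5*t - 1).
Substituting t = 4 gives 11/19.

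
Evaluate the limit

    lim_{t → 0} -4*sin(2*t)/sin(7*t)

-8/7

Substitution gives 0/0.
Divide numerator and denominator by t: sin(2t)/t → 2 and sin(7t)/t → 7, so the limit is -4·2/7 = -8/7.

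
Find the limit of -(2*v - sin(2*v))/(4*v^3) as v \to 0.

Direct substitution gives 0/0.
Apply L'Hôpital: lim (2 - 2*cos(2*v))/(-12*v^2), still 0/0.
Apply L'Hôpital: lim (4*sin(2*v))/(-24*v), still 0/0.
After 3 applications of L'Hôpital's rule the quotient is (8*cos(2*v))/(-24); substituting v = 0 gives -1/3.

-1/3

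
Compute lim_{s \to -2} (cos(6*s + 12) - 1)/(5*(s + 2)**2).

-18/5

Direct substitution gives 0/0.
Apply L'Hôpital: lim (-6*sin(6*s + 12))/(10*s + 20), still 0/0.
After 2 applications of L'Hôpital's rule the quotient is (-36*cos(6*s + 12))/(10); substituting s = -2 gives -18/5.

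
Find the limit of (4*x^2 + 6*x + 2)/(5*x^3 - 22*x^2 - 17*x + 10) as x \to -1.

At x = -1 both the top and bottom vanish — a removable singularity. Factoring out (x + 1) from each leaves (4*x + 2)/(5*x^2 - 27*x + 10), which at x = -1 equals -1/21.

-1/21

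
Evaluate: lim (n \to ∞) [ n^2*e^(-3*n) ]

Write as n^2/e^{3n}, an ∞/∞ form.
Exponential growth dominates any polynomial, so repeated L'Hôpital (or the standard result) gives 0.

0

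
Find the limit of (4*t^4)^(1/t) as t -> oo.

Base → ∞ and exponent → 0: an ∞^0 form.
Take logs: (1/t)·ln(4·t^4) = (ln 4 + 4·ln t)/t → 0.
So the limit is e^0 = 1.

1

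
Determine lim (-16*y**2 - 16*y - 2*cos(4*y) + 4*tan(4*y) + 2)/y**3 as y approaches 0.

256/3

Substitution gives 0/0; apply L'Hôpital's rule 3 times.
After differentiating numerator and denominator 3 times the quotient is (-128*sin(4*y) + 1536*tan(4*y)^4 + 2048*tan(4*y)^2 + 512)/(6); at y = 0 this is 256/3.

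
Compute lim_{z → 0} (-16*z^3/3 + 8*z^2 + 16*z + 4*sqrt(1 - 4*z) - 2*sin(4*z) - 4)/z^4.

-40

Substitution gives 0/0; apply L'Hôpital's rule 4 times.
After differentiating numerator and denominator 4 times the quotient is (-512*sin(4*z) - 960/(1 - 4*z)^(7/2))/(24); at z = 0 this is -40.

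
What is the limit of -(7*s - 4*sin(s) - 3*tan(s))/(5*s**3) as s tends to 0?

1/15

Substitution gives 0/0 (the numerator vanishes to order 3).
Expand each term to order s^3: the coefficient of s^3 in -3·tan(s) is -1 and in -4·sin(s) is 2/3.
Lower-order terms cancel with the polynomial part, so the numerator is (-1/3)·s^3 + o(s^3), and the limit is (-1/3)/(-5) = 1/15.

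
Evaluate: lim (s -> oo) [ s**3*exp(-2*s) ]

Write as s^3/e^{2s}, an ∞/∞ form.
Exponential growth dominates any polynomial, so repeated L'Hôpital (or the standard result) gives 0.

0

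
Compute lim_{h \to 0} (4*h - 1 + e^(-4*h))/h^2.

8

Direct substitution gives 0/0.
Apply L'Hôpital: lim (4 - 4*e^(-4*h))/(2*h), still 0/0.
After 2 applications of L'Hôpital's rule the quotient is (16*e^(-4*h))/(2); substituting h = 0 gives 8.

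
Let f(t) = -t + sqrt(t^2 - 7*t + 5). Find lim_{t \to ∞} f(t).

An ∞ − ∞ form. Rationalising with the conjugate, the difference becomes (-7t + 5) / (√(t^2 - 7*t + 5) + t).
For large t the denominator behaves like 2·t, so the quotient tends to -7/2 = -7/2.

-7/2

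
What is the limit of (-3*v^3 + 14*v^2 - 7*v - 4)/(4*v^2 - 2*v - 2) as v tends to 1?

2

Since v = 1 makes numerator and denominator zero, (v - 1) divides both.
Cancelling it gives (-3*v^2 + 11*v + 4)/(4*v + 2); now plug in v = 1 to get 2.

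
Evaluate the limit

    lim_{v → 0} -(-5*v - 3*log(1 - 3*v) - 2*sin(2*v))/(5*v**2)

Substitution gives 0/0; apply L'Hôpital's rule 2 times.
After differentiating numerator and denominator 2 times the quotient is (8*sin(2*v) + 27/(3*v - 1)^2)/(-10); at v = 0 this is -27/10.

-27/10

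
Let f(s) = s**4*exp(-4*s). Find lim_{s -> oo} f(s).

Write as s^4/e^{4s}, an ∞/∞ form.
Exponential growth dominates any polynomial, so repeated L'Hôpital (or the standard result) gives 0.

0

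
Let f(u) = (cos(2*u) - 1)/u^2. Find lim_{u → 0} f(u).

Direct substitution gives 0/0.
Apply L'Hôpital: lim (-2*sin(2*u))/(2*u), still 0/0.
After 2 applications of L'Hôpital's rule the quotient is (-4*cos(2*u))/(2); substituting u = 0 gives -2.

-2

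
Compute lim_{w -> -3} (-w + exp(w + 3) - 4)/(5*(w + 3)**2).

1/10

Direct substitution gives 0/0.
Apply L'Hôpital: lim (e^(w + 3) - 1)/(10*w + 30), still 0/0.
After 2 applications of L'Hôpital's rule the quotient is (e^(w + 3))/(10); substituting w = -3 gives 1/10.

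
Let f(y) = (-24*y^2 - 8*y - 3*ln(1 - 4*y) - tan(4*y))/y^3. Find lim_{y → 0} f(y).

Substitution gives 0/0; apply L'Hôpital's rule 3 times.
After differentiating numerator and denominator 3 times the quotient is (-256*tan(4*y)^2/cos(4*y)^2 - 128/cos(4*y)^4 - 384/(4*y - 1)^3)/(6); at y = 0 this is 128/3.

128/3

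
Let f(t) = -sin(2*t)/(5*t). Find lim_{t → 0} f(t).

-2/5

Substitution gives 0/0.
Write it as (2/(-5))·sin(2t)/(2t); since sin(u)/u → 1, the limit is -2/5.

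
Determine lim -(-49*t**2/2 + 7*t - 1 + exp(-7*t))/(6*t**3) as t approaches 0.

Direct substitution gives 0/0.
Apply L'Hôpital: lim (-49*t + 7 - 7*e^(-7*t))/(-18*t^2), still 0/0.
Apply L'Hôpital: lim (-49 + 49*e^(-7*t))/(-36*t), still 0/0.
After 3 applications of L'Hôpital's rule the quotient is (-343*e^(-7*t))/(-36); substituting t = 0 gives 343/36.

343/36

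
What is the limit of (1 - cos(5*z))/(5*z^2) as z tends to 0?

Substitution gives 0/0.
Use (1 − cos u)/u² → 1/2 with u = 5z: the limit is 5²/(2·5) = 5/2.

5/2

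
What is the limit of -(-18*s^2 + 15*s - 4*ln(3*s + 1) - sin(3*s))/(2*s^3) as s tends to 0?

63/4

Substitution gives 0/0 (the numerator vanishes to order 3).
Expand each term to order s^3: the coefficient of s^3 in -4·ln(1 + 3s) is -36 and in −sin(3s) is 9/2.
Lower-order terms cancel with the polynomial part, so the numerator is (-63/2)·s^3 + o(s^3), and the limit is (-63/2)/(-2) = 63/4.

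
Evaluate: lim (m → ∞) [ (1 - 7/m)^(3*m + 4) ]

e^(-21)

Write it as [(1 - 7/m)^m]^(3) · (1 - 7/m)^(4). The bracketed term tends to e^(-7) and the second factor to 1, so the limit is e^(-21).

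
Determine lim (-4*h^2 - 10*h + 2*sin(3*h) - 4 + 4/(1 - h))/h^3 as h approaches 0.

-5

Substitution gives 0/0 (the numerator vanishes to order 3).
Expand each term to order h^3: the coefficient of h^3 in 2·sin(3h) is -9 and in 4·1/(1 - h) is 4.
Lower-order terms cancel with the polynomial part, so the numerator is (-5)·h^3 + o(h^3), and the limit is (-5)/(1) = -5.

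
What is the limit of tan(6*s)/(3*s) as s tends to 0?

2

Substitution gives 0/0.
Since tan(u)/u → 1 as u → 0, tan(6s)/(6s) → 1 and the limit is 6/3 = 2.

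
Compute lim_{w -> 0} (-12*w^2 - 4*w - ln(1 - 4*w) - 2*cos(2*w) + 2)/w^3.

Substitution gives 0/0; apply L'Hôpital's rule 3 times.
After differentiating numerator and denominator 3 times the quotient is (-16*sin(2*w) - 128/(4*w - 1)^3)/(6); at w = 0 this is 64/3.

64/3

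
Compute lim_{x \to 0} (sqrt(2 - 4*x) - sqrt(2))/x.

-√(2)

A 0/0 form; rationalise with √(2 - 4x) + √2. This collapses the numerator to -4x, leaving -4/(√(2 - 4x) + √2) → -4/(2√2) = -√(2).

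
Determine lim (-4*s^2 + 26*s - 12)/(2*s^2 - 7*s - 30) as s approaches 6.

At s = 6 both the top and bottom vanish — a removable singularity. Factoring out (s - 6) from each leaves (2 - 4*s)/(2*s + 5), which at s = 6 equals -22/17.

-22/17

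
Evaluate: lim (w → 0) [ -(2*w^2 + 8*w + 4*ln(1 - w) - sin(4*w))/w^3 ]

-28/3

Substitution gives 0/0 (the numerator vanishes to order 3).
Expand each term to order w^3: the coefficient of w^3 in 4·ln(1 - w) is -4/3 and in −sin(4w) is 32/3.
Lower-order terms cancel with the polynomial part, so the numerator is (28/3)·w^3 + o(w^3), and the limit is (28/3)/(-1) = -28/3.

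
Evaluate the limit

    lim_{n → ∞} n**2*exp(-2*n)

0

Write as n^2/e^{2n}, an ∞/∞ form.
Exponential growth dominates any polynomial, so repeated L'Hôpital (or the standard result) gives 0.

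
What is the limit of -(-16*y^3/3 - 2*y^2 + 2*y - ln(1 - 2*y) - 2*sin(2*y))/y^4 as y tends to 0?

-4

Substitution gives 0/0 (the numerator vanishes to order 4).
Expand each term to order y^4: the coefficient of y^4 in −ln(1 - 2y) is 4 and in -2·sin(2y) is 0.
Lower-order terms cancel with the polynomial part, so the numerator is (4)·y^4 + o(y^4), and the limit is (4)/(-1) = -4.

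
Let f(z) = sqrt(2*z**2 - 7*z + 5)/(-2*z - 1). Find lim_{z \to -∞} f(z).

√(2)/2

For large |z|, √(2*z^2 - 7*z + 5) ≈ √2·|z| and the denominator ≈ -2z.
Since z → −∞, |z| = −z, giving −√2/(-2) = √(2)/2.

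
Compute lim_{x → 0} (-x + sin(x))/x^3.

-1/6

Direct substitution gives 0/0.
Apply L'Hôpital: lim (cos(x) - 1)/(3*x^2), still 0/0.
Apply L'Hôpital: lim (-sin(x))/(6*x), still 0/0.
After 3 applications of L'Hôpital's rule the quotient is (-cos(x))/(6); substituting x = 0 gives -1/6.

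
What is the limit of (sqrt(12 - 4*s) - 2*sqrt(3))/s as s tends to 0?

-√(3)/3

Substitution gives 0/0. Multiply numerator and denominator by the conjugate √(12 - 4s) + √12.
The numerator becomes (12 - 4s) − 12 = -4s, so the expression simplifies to -4/(√(12 - 4s) + √12).
Letting s → 0 gives -4/(2√12) = -√(3)/3.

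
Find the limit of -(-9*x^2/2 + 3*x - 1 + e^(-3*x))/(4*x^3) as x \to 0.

Direct substitution gives 0/0.
Apply L'Hôpital: lim (-9*x + 3 - 3*e^(-3*x))/(-12*x^2), still 0/0.
Apply L'Hôpital: lim (-9 + 9*e^(-3*x))/(-24*x), still 0/0.
After 3 applications of L'Hôpital's rule the quotient is (-27*e^(-3*x))/(-24); substituting x = 0 gives 9/8.

9/8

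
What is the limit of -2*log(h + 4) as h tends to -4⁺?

∞

As h → -4⁺, h + 4 → 0⁺ and ln(h + 4) → −∞.
Multiplying by -2 gives ∞.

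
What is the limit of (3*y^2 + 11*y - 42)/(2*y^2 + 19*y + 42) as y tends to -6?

5

Since y = -6 makes numerator and denominator zero, (y + 6) divides both.
Cancelling it gives (3*y - 7)/(2*y + 7); now plug in y = -6 to get 5.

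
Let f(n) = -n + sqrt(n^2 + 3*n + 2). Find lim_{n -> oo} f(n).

An ∞ − ∞ form. Rationalising with the conjugate, the difference becomes (3n + 2) / (√(n^2 + 3*n + 2) + n).
For large n the denominator behaves like 2·n, so the quotient tends to 3/2 = 3/2.

3/2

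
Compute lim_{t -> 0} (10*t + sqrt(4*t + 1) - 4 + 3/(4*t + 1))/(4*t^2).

23/2

Substitution gives 0/0; apply L'Hôpital's rule 2 times.
After differentiating numerator and denominator 2 times the quotient is (96/(4*t + 1)^3 - 4/(4*t + 1)^(3/2))/(8); at t = 0 this is 23/2.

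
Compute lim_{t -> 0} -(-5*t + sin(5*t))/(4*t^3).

Direct substitution gives 0/0.
Apply L'Hôpital: lim (5*cos(5*t) - 5)/(-12*t^2), still 0/0.
Apply L'Hôpital: lim (-25*sin(5*t))/(-24*t), still 0/0.
After 3 applications of L'Hôpital's rule the quotient is (-125*cos(5*t))/(-24); substituting t = 0 gives 125/24.

125/24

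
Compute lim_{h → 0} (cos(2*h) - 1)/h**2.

-2

Direct substitution gives 0/0.
Apply L'Hôpital: lim (-2*sin(2*h))/(2*h), still 0/0.
After 2 applications of L'Hôpital's rule the quotient is (-4*cos(2*h))/(2); substituting h = 0 gives -2.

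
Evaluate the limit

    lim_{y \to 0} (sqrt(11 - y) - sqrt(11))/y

-√(11)/22

Substitution gives 0/0. Multiply numerator and denominator by the conjugate √(11 - y) + √11.
The numerator becomes (11 - y) − 11 = -y, so the expression simplifies to -1/(√(11 - y) + √11).
Letting y → 0 gives -1/(2√11) = -√(11)/22.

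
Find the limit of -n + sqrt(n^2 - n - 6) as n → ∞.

This has the form ∞ − ∞. Multiply and divide by the conjugate √(n^2 - n - 6) + n.
That gives (-n - 6) / (√(n^2 - n - 6) + n).
Divide numerator and denominator by n: the limit is -1/(2·1) = -1/2.

-1/2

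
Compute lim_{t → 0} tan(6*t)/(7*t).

6/7

Substitution gives 0/0.
Since tan(u)/u → 1 as u → 0, tan(6t)/(6t) → 1 and the limit is 6/7.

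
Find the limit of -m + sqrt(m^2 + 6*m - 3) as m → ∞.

This has the form ∞ − ∞. Multiply and divide by the conjugate √(m^2 + 6*m - 3) + m.
That gives (6m - 3) / (√(m^2 + 6*m - 3) + m).
Divide numerator and denominator by m: the limit is 6/(2·1) = 3.

3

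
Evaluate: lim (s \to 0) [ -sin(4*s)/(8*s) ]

Substitution gives 0/0.
Write it as (4/(-8))·sin(4s)/(4s); since sin(u)/u → 1, the limit is -1/2.

-1/2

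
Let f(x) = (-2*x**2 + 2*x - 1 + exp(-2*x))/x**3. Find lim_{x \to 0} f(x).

Direct substitution gives 0/0.
Apply L'Hôpital: lim (-4*x + 2 - 2*e^(-2*x))/(3*x^2), still 0/0.
Apply L'Hôpital: lim (-4 + 4*e^(-2*x))/(6*x), still 0/0.
After 3 applications of L'Hôpital's rule the quotient is (-8*e^(-2*x))/(6); substituting x = 0 gives -4/3.

-4/3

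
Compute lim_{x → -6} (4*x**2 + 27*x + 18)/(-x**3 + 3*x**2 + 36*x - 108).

Since x = -6 makes numerator and denominator zero, (x + 6) divides both.
Cancelling it gives (4*x + 3)/(-x^2 + 9*x - 18); now plug in x = -6 to get 7/36.

7/36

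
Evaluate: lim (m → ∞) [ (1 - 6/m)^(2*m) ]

e^(-12)

The base → 1 and the exponent → ∞: a 1^∞ form.
Take logarithms: (2m)·ln(1 - 6/m). Since ln(1+u) ~ u for small u, this behaves like (2m)·(-6/m) → -12.
So the limit is e^(-12).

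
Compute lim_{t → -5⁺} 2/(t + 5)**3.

∞

As t → -5⁺, (t + 5) → 0⁺, so (t + 5)^3 → 0⁺ and 2/(t + 5)^3 → ∞.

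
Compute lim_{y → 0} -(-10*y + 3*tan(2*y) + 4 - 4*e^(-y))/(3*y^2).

Substitution gives 0/0; apply L'Hôpital's rule 2 times.
After differentiating numerator and denominator 2 times the quotient is (24*tan(2*y)/cos(2*y)^2 - 4*e^(-y))/(-6); at y = 0 this is 2/3.

2/3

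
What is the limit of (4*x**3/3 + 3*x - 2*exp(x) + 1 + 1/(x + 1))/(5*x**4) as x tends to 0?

Substitution gives 0/0 (the numerator vanishes to order 4).
Expand each term to order x^4: the coefficient of x^4 in 1/(1 + x) is 1 and in -2·e^(x) is -1/12.
Lower-order terms cancel with the polynomial part, so the numerator is (11/12)·x^4 + o(x^4), and the limit is (11/12)/(5) = 11/60.

11/60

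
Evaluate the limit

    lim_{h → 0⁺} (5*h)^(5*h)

Base → 0⁺ and exponent → 0⁺: a 0^0 form.
Take logs: 5h·ln(5h). This is 0·(−∞); rewriting as ln(5h)/(1/(5h)) and applying L'Hôpital gives 0.
Hence the limit is e^0 = 1.

1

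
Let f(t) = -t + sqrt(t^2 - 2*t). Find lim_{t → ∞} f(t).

This has the form ∞ − ∞. Multiply and divide by the conjugate √(t^2 - 2*t) + t.
That gives (-2t) / (√(t^2 - 2*t) + t).
Divide numerator and denominator by t: the limit is -2/(2·1) = -1.

-1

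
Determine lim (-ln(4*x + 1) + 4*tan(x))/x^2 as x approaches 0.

Substitution gives 0/0; apply L'Hôpital's rule 2 times.
After differentiating numerator and denominator 2 times the quotient is (8*tan(x)/cos(x)^2 + 16/(4*x + 1)^2)/(2); at x = 0 this is 8.

8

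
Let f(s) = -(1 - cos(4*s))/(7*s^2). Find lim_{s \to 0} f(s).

Substitution gives 0/0.
Use (1 − cos u)/u² → 1/2 with u = 4s: the limit is 4²/(2·(-7)) = -8/7.

-8/7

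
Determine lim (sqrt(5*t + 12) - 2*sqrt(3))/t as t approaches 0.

5*√(3)/12

A 0/0 form; rationalise with √(12 + 5t) + √12. This collapses the numerator to 5t, leaving 5/(√(12 + 5t) + √12) → 5/(2√12) = 5*√(3)/12.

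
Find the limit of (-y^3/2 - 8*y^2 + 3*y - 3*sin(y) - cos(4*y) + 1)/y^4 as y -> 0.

Substitution gives 0/0 (the numerator vanishes to order 4).
Expand each term to order y^4: the coefficient of y^4 in −cos(4y) is -32/3 and in -3·sin(y) is 0.
Lower-order terms cancel with the polynomial part, so the numerator is (-32/3)·y^4 + o(y^4), and the limit is (-32/3)/(1) = -32/3.

-32/3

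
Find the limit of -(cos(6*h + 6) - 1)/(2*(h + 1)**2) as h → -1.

9

Direct substitution gives 0/0.
Apply L'Hôpital: lim (-6*sin(6*h + 6))/(-4*h - 4), still 0/0.
After 2 applications of L'Hôpital's rule the quotient is (-36*cos(6*h + 6))/(-4); substituting h = -1 gives 9.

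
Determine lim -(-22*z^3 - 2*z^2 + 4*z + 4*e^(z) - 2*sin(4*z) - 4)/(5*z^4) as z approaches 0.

Substitution gives 0/0 (the numerator vanishes to order 4).
Expand each term to order z^4: the coefficient of z^4 in -2·sin(4z) is 0 and in 4·e^(z) is 1/6.
Lower-order terms cancel with the polynomial part, so the numerator is (1/6)·z^4 + o(z^4), and the limit is (1/6)/(-5) = -1/30.

-1/30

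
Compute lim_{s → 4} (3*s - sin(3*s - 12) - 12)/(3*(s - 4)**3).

Direct substitution gives 0/0.
Apply L'Hôpital: lim (3 - 3*cos(3*s - 12))/(9*(s - 4)^2), still 0/0.
Apply L'Hôpital: lim (9*sin(3*s - 12))/(18*s - 72), still 0/0.
After 3 applications of L'Hôpital's rule the quotient is (27*cos(3*s - 12))/(18); substituting s = 4 gives 3/2.

3/2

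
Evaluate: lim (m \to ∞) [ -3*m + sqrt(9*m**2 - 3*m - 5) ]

-1/2

An ∞ − ∞ form. Rationalising with the conjugate, the difference becomes (-3m - 5) / (√(9*m^2 - 3*m - 5) + 3m).
For large m the denominator behaves like 2·3m, so the quotient tends to -3/6 = -1/2.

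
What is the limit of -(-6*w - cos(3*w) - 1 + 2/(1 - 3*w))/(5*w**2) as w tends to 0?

Substitution gives 0/0; apply L'Hôpital's rule 2 times.
After differentiating numerator and denominator 2 times the quotient is (9*cos(3*w) - 36/(3*w - 1)^3)/(-10); at w = 0 this is -9/2.

-9/2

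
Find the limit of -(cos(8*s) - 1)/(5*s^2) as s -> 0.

Direct substitution gives 0/0.
Apply L'Hôpital: lim (-8*sin(8*s))/(-10*s), still 0/0.
After 2 applications of L'Hôpital's rule the quotient is (-64*cos(8*s))/(-10); substituting s = 0 gives 32/5.

32/5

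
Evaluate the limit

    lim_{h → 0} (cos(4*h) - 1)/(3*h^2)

-8/3

Direct substitution gives 0/0.
Apply L'Hôpital: lim (-4*sin(4*h))/(6*h), still 0/0.
After 2 applications of L'Hôpital's rule the quotient is (-16*cos(4*h))/(6); substituting h = 0 gives -8/3.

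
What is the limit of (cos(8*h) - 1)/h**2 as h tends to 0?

Direct substitution gives 0/0.
Apply L'Hôpital: lim (-8*sin(8*h))/(2*h), still 0/0.
After 2 applications of L'Hôpital's rule the quotient is (-64*cos(8*h))/(2); substituting h = 0 gives -32.

-32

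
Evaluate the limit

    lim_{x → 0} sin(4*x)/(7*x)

Substitution gives 0/0.
Write it as (4/7)·sin(4x)/(4x); since sin(u)/u → 1, the limit is 4/7.

4/7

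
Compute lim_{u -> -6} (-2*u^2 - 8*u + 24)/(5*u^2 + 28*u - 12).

-1/2

Direct substitution gives 0/0, so factor. Both numerator and denominator have (u + 6) as a factor.
After cancelling, the expression reduces to (4 - 2*u)/(5*u - 2).
Substituting u = -6 gives -1/2.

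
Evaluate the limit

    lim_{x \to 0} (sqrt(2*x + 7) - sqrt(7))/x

√(7)/7

A 0/0 form; rationalise with √(7 + 2x) + √7. This collapses the numerator to 2x, leaving 2/(√(7 + 2x) + √7) → 2/(2√7) = √(7)/7.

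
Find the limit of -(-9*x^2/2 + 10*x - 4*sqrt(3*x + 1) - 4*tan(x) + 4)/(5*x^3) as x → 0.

97/60

Substitution gives 0/0 (the numerator vanishes to order 3).
Expand each term to order x^3: the coefficient of x^3 in -4·√(1 + 3x) is -27/4 and in -4·tan(x) is -4/3.
Lower-order terms cancel with the polynomial part, so the numerator is (-97/12)·x^3 + o(x^3), and the limit is (-97/12)/(-5) = 97/60.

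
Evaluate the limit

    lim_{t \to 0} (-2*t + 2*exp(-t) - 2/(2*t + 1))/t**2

-7

Substitution gives 0/0 (the numerator vanishes to order 2).
Expand each term to order t^2: the coefficient of t^2 in -2·1/(1 + 2t) is -8 and in 2·e^(-t) is 1.
Lower-order terms cancel with the polynomial part, so the numerator is (-7)·t^2 + o(t^2), and the limit is (-7)/(1) = -7.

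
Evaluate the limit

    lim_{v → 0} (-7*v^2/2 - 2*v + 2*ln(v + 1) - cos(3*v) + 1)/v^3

Substitution gives 0/0 (the numerator vanishes to order 3).
Expand each term to order v^3: the coefficient of v^3 in −cos(3v) is 0 and in 2·ln(1 + v) is 2/3.
Lower-order terms cancel with the polynomial part, so the numerator is (2/3)·v^3 + o(v^3), and the limit is (2/3)/(1) = 2/3.

2/3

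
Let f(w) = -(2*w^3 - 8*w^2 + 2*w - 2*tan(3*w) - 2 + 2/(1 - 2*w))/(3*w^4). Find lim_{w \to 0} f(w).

Substitution gives 0/0 (the numerator vanishes to order 4).
Expand each term to order w^4: the coefficient of w^4 in -2·tan(3w) is 0 and in 2·1/(1 - 2w) is 32.
Lower-order terms cancel with the polynomial part, so the numerator is (32)·w^4 + o(w^4), and the limit is (32)/(-3) = -32/3.

-32/3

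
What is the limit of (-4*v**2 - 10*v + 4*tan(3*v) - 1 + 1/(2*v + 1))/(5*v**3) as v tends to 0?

28/5

Substitution gives 0/0; apply L'Hôpital's rule 3 times.
After differentiating numerator and denominator 3 times the quotient is (648*tan(3*v)^2/cos(3*v)^2 + 216/cos(3*v)^2 - 48/(2*v + 1)^4)/(30); at v = 0 this is 28/5.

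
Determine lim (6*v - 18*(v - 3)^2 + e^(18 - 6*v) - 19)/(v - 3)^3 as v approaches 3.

Direct substitution gives 0/0.
Apply L'Hôpital: lim (-36*v - 6*e^(18 - 6*v) + 114)/(3*(v - 3)^2), still 0/0.
Apply L'Hôpital: lim (36*e^(18 - 6*v) - 36)/(6*v - 18), still 0/0.
After 3 applications of L'Hôpital's rule the quotient is (-216*e^(18 - 6*v))/(6); substituting v = 3 gives -36.

-36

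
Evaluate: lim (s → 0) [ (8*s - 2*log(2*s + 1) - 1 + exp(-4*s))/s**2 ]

Substitution gives 0/0; apply L'Hôpital's rule 2 times.
After differentiating numerator and denominator 2 times the quotient is (16*e^(-4*s) + 8/(2*s + 1)^2)/(2); at s = 0 this is 12.

12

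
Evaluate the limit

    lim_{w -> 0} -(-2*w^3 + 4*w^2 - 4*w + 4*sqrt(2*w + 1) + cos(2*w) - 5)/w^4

Substitution gives 0/0; apply L'Hôpital's rule 4 times.
After differentiating numerator and denominator 4 times the quotient is (16*cos(2*w) - 60/(2*w + 1)^(7/2))/(-24); at w = 0 this is 11/6.

11/6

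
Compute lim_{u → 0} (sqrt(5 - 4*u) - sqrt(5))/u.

-2*√(5)/5

A 0/0 form; rationalise with √(5 - 4u) + √5. This collapses the numerator to -4u, leaving -4/(√(5 - 4u) + √5) → -4/(2√5) = -2*√(5)/5.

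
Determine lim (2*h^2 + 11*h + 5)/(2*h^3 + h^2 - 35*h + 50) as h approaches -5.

Since h = -5 makes numerator and denominator zero, (h + 5) divides both.
Cancelling it gives (2*h + 1)/(2*h^2 - 9*h + 10); now plug in h = -5 to get -3/35.

-3/35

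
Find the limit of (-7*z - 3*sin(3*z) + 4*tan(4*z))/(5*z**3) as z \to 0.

Substitution gives 0/0 (the numerator vanishes to order 3).
Expand each term to order z^3: the coefficient of z^3 in -3·sin(3z) is 27/2 and in 4·tan(4z) is 256/3.
Lower-order terms cancel with the polynomial part, so the numerator is (593/6)·z^3 + o(z^3), and the limit is (593/6)/(5) = 593/30.

593/30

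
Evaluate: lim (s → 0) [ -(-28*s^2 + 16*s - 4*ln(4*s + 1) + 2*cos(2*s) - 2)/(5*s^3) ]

256/15

Substitution gives 0/0 (the numerator vanishes to order 3).
Expand each term to order s^3: the coefficient of s^3 in 2·cos(2s) is 0 and in -4·ln(1 + 4s) is -256/3.
Lower-order terms cancel with the polynomial part, so the numerator is (-256/3)·s^3 + o(s^3), and the limit is (-256/3)/(-5) = 256/15.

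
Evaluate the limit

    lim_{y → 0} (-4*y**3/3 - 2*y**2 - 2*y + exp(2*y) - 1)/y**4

2/3

Direct substitution gives 0/0.
Apply L'Hôpital: lim (-4*y^2 - 4*y + 2*e^(2*y) - 2)/(4*y^3), still 0/0.
Apply L'Hôpital: lim (-8*y + 4*e^(2*y) - 4)/(12*y^2), still 0/0.
Apply L'Hôpital: lim (8*e^(2*y) - 8)/(24*y), still 0/0.
After 4 applications of L'Hôpital's rule the quotient is (16*e^(2*y))/(24); substituting y = 0 gives 2/3.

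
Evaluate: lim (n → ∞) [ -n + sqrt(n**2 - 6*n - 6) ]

-3

An ∞ − ∞ form. Rationalising with the conjugate, the difference becomes (-6n - 6) / (√(n^2 - 6*n - 6) + n).
For large n the denominator behaves like 2·n, so the quotient tends to -6/2 = -3.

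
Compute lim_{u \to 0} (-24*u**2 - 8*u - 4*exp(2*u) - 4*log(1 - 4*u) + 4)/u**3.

80

Substitution gives 0/0; apply L'Hôpital's rule 3 times.
After differentiating numerator and denominator 3 times the quotient is (-32*e^(2*u) - 512/(4*u - 1)^3)/(6); at u = 0 this is 80.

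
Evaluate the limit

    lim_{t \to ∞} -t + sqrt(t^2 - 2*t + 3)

An ∞ − ∞ form. Rationalising with the conjugate, the difference becomes (-2t + 3) / (√(t^2 - 2*t + 3) + t).
For large t the denominator behaves like 2·t, so the quotient tends to -2/2 = -1.

-1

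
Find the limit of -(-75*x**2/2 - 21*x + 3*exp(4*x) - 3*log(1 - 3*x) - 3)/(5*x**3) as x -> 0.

-59/5

Substitution gives 0/0 (the numerator vanishes to order 3).
Expand each term to order x^3: the coefficient of x^3 in 3·e^(4x) is 32 and in -3·ln(1 - 3x) is 27.
Lower-order terms cancel with the polynomial part, so the numerator is (59)·x^3 + o(x^3), and the limit is (59)/(-5) = -59/5.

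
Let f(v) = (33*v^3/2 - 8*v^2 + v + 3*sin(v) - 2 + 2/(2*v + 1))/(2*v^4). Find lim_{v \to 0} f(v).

Substitution gives 0/0 (the numerator vanishes to order 4).
Expand each term to order v^4: the coefficient of v^4 in 2·1/(1 + 2v) is 32 and in 3·sin(v) is 0.
Lower-order terms cancel with the polynomial part, so the numerator is (32)·v^4 + o(v^4), and the limit is (32)/(2) = 16.

16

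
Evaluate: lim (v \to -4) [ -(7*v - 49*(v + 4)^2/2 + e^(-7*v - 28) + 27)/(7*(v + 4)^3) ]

49/6

Direct substitution gives 0/0.
Apply L'Hôpital: lim (-49*v - 7*e^(-7*v - 28) - 189)/(-21*(v + 4)^2), still 0/0.
Apply L'Hôpital: lim (49*e^(-7*v - 28) - 49)/(-42*v - 168), still 0/0.
After 3 applications of L'Hôpital's rule the quotient is (-343*e^(-7*v - 28))/(-42); substituting v = -4 gives 49/6.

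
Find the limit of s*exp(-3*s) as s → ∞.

Write as s^1/e^{3s}, an ∞/∞ form.
Exponential growth dominates any polynomial, so repeated L'Hôpital (or the standard result) gives 0.

0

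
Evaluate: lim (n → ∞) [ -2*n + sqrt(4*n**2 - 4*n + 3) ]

This has the form ∞ − ∞. Multiply and divide by the conjugate √(4*n^2 - 4*n + 3) + 2n.
That gives (-4n + 3) / (√(4*n^2 - 4*n + 3) + 2n).
Divide numerator and denominator by n: the limit is -4/(2·2) = -1.

-1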